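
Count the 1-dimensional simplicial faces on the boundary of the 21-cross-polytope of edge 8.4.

Each 1-face is the convex hull of 2 vertices, one chosen as ±e_i from each of 2 distinct axes: 2^2·C(21,2) = 840.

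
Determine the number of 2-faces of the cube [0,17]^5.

An n-cube has C(n,k)·2^(n-k) k-faces. Here C(5,2)·2^3 = 10·8 = 80.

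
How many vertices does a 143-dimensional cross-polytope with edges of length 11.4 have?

The vertices are ±e_1, ..., ±e_143, so there are 2·143 = 286.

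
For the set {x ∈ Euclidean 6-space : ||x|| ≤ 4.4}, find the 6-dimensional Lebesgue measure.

Volume = π^{6/2}·(4.4)^6/Γ(4) ≈ 37498.5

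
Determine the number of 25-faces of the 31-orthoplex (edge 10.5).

Number of 25-faces = 2^(25+1) · C(31,25+1) = 67108864 · 169911 = 11402534191104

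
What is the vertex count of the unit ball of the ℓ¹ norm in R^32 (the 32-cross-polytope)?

The vertices are ±e_1, ..., ±e_32, so there are 2·32 = 64.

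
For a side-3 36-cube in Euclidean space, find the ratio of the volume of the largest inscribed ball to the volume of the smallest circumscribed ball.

V_in / V_out = (r_in/r_out)^36 = (1/√36)^36 = 36^(-36/2) ≈ 9.69516e-29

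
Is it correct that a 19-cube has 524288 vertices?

True. The 19-cube has 2^19 = 524288 vertices.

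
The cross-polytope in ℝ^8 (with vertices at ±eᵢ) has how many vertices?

The 8-dimensional cross-polytope has 2n = 2·8 = 16 vertices.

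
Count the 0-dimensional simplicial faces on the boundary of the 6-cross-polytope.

f_0(6-orthoplex) = 2^1 · (6 choose 1) = 12.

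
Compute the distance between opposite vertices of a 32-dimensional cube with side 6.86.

The space diagonal of an n-cube of side s is s√n. Here 6.86·√32 ≈ 38.806.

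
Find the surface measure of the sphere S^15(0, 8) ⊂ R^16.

|∂B_16(8)| = 4398046511104·π^8/315 ≈ 1.32479e+14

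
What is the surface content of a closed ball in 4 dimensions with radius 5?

|∂B_4(5)| = 250·π^2 ≈ 2467.4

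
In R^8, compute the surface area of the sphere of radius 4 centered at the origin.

S_8(4) = 2·π^(8/2)·(4)^7 / Γ(8/2) = 16384·π^4/3 ≈ 531984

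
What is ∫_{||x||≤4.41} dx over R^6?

V_6(4.41) = π^(6/2) · (4.41)^6 / Γ(6/2 + 1) ≈ 38012.8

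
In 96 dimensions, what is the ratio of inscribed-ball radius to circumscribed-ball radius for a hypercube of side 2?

r_in = 2/2 (half the side); r_out = 2√96/2 (half the diagonal). Ratio = 1/√96 ≈ 0.102062.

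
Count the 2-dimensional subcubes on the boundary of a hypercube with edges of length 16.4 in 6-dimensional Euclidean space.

f_2(6-cube) = (6 choose 2) · 2^4 = 240.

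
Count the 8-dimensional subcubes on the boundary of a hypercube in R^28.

f_8(28-cube) = (28 choose 8) · 2^20 = 3259084308480.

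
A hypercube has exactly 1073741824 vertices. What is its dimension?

2^n = 1073741824 ⇒ n = log_2(1073741824) = 30.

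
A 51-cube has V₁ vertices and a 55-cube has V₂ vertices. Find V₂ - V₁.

V₁ = 2^51 = 2251799813685248. V₂ = 2^55 = 36028797018963968. V₂ - V₁ = 33776997205278720.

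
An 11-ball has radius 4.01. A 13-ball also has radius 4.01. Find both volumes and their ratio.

V_11(4.01) ≈ 8.12256e+06. V_13(4.01) ≈ 6.31274e+07. Ratio V_11/V_13 ≈ 0.1287.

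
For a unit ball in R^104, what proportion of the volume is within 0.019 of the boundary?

V(inner)/V(outer) = ((1-0.019)/1)^104 ≈ 0.136, so the shell fraction is 0.863988.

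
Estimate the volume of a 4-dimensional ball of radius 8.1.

V_4(8.1) = π^(4/2) · (8.1)^4 / Γ(4/2 + 1) ≈ 21242.7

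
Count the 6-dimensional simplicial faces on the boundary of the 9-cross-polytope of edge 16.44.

Each 6-face is the convex hull of 7 vertices, one chosen as ±e_i from each of 7 distinct axes: 2^7·C(9,7) = 4608.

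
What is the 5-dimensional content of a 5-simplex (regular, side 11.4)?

Volume = 11.4^5 · √(6/2^5) / 5! ≈ 694.774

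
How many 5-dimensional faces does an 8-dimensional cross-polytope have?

Number of 5-faces = 2^(5+1) · C(8,5+1) = 64 · 28 = 1792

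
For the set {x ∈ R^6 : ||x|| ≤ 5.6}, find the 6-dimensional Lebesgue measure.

V_6(5.6) = π^(6/2) · (5.6)^6 / Γ(6/2 + 1) ≈ 159377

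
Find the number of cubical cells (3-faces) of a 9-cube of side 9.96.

f_3(9-cube) = (9 choose 3) · 2^6 = 5376.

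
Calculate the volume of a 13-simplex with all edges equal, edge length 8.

For a regular n-simplex with edge a, V = (a^n / n!)·√((n+1)/2^n). With a=8, n=13: V ≈ 3.64971.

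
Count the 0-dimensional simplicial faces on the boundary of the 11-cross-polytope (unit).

An n-cross-polytope has 2^(k+1)·C(n,k+1) k-faces. Here 2^1·C(11,1) = 2·11 = 22.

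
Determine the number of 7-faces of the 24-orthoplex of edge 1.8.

Number of 7-faces = 2^(7+1) · C(24,7+1) = 256 · 735471 = 188280576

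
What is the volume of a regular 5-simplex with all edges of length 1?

V = (1^5 / 5!) · √((5+1) / 2^5) ≈ 0.00360844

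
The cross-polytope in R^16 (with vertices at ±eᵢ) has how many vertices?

Number of vertices = 2n = 32.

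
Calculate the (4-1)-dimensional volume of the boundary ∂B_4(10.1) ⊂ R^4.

The surface area of an n-ball is 2π^(n/2) r^(n-1) / Γ(n/2). For n=4, r=10.1: 20337.3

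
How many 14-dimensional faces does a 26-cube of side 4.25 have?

Choose 14 of 26 axes to span the face (C(26,14) = 9657700 ways), then fix each of the remaining 12 coordinates at one of its two extreme values (2^12 = 4096 ways): 9657700·4096 = 39557939200.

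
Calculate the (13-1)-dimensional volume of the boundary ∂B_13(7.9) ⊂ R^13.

|∂B_13(7.9)| ≈ 6.99536e+11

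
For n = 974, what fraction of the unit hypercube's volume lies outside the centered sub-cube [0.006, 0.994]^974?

Shell fraction = 1 - (1-0.012)^974 ≈ 0.999992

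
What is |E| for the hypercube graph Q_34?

An n-cube has n·2^(n-1) edges. With n = 34: 34·8589934592 = 292057776128.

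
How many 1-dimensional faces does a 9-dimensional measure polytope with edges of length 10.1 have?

Choose 1 of 9 axes to span the face (C(9,1) = 9 ways), then fix each of the remaining 8 coordinates at one of its two extreme values (2^8 = 256 ways): 9·256 = 2304.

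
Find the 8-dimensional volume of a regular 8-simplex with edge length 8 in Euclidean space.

V_8 = √(9) · 8^8 / (8! · 2^(8/2)) ≈ 78.019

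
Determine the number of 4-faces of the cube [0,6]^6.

Number of 4-faces = C(6,4) · 2^(6-4) = 15 · 4 = 60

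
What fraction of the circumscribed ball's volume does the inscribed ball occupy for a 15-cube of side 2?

V_in/V_out = n^(-n/2) = 15^(-15/2) ≈ 1.51118e-09.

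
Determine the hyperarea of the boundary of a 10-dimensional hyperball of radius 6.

|∂B_10(6)| = 839808·π^5 ≈ 2.56998e+08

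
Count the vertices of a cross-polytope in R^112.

An n-cross-polytope has 2n vertices; here n = 112, giving 224.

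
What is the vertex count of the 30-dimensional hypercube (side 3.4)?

An n-cube has 2^n vertices; for n = 30 that is 2^30 = 1073741824.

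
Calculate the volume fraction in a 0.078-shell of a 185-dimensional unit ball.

V(inner)/V(outer) = ((1-0.078)/1)^185 ≈ 2.987e-07, so the shell fraction is 0.9999997013.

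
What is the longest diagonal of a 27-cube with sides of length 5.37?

||(5.37,5.37,...,5.37)|| = √(27)·5.37 ≈ 27.9033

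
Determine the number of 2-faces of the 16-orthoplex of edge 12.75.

f_2(16-orthoplex) = 2^3 · (16 choose 3) = 4480.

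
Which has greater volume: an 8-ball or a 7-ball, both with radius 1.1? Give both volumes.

V_8(1.1) ≈ 8.70021. V_7(1.1) ≈ 9.20723. The 7-ball is larger.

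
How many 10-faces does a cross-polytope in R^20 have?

Number of 10-faces = 2^(10+1) · C(20,10+1) = 2048 · 167960 = 343982080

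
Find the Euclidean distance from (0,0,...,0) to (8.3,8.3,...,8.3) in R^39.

The space diagonal of an n-cube of side s is s√n. Here 8.3·√39 ≈ 51.8335.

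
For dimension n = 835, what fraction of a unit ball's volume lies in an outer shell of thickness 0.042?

1 - (1-0.042)^835 ≈ 1 - 2.755e-16 ≈ (100 - 2.22e-14)%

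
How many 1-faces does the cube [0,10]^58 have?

The 58-cube has n·2^(n-1) = 58·2^57 = 58·144115188075855872 = 8358680908399640576 edges.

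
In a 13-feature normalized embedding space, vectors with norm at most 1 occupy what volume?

The n-ball volume is π^(n/2)·r^n/Γ(n/2+1). With n=13, r=1: V = 128·π^6/135135 ≈ 0.910629.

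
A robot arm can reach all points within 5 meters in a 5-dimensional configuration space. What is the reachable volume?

V_5(5) = π^(5/2) · (5)^5 / Γ(5/2 + 1) = 5000·π^2/3 ≈ 16449.3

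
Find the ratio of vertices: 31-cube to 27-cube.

The 31-cube has 2^31 = 2147483648 vertices. The 27-cube has 2^27 = 134217728 vertices. Ratio: 2147483648/134217728 = 16.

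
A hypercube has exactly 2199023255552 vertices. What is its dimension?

n = log_2(2199023255552) = 41.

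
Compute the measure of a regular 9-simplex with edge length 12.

For a regular n-simplex with edge a, V = (a^n / n!)·√((n+1)/2^n). With a=12, n=9: V ≈ 1987.16.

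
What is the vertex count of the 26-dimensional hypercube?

The 26-cube has 2^26 = 67108864 vertices.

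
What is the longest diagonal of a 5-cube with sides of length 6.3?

d = √(6.3² + 6.3² + ... + 6.3²) [5 terms] = √(5·6.3²) = 6.3√5 ≈ 14.0872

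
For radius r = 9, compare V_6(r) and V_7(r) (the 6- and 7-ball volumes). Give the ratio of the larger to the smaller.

V_6(9) ≈ 2.74633e+06, V_7(9) ≈ 2.25984e+07. The 7-ball is larger by a factor of 8.229.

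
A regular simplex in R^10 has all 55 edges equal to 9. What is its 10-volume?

V = (9^10 / 10!) · √((10+1) / 2^10) ≈ 99.5883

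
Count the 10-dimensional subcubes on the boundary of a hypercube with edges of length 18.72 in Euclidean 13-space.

Choose 10 of 13 axes to span the face (C(13,10) = 286 ways), then fix each of the remaining 3 coordinates at one of its two extreme values (2^3 = 8 ways): 286·8 = 2288.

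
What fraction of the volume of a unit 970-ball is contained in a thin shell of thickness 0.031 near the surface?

V(inner)/V(outer) = ((1-0.031)/1)^970 ≈ 5.421e-14, so the shell fraction is 1 - 5.421e-14.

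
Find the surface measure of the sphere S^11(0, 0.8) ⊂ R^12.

S_12(0.8) = 2·π^(12/2)·(0.8)^11 / Γ(12/2) ≈ 1.37638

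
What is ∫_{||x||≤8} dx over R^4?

The n-ball volume is π^(n/2)·r^n/Γ(n/2+1). With n=4, r=8: V = 2048·π^2 ≈ 20212.9.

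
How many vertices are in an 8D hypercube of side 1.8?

Number of 0-faces = C(8,0) · 2^(8-0) = 1 · 256 = 256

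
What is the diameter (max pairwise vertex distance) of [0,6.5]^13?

The space diagonal of an n-cube of side s is s√n. Here 6.5·√13 ≈ 23.4361.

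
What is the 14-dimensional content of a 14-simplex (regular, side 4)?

V = (4^14 / 14!) · √((14+1) / 2^14) ≈ 9.31681e-05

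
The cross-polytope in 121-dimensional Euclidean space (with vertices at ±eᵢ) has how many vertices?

Number of vertices = 2n = 242.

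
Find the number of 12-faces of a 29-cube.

Number of 12-faces = C(29,12) · 2^(29-12) = 51895935 · 131072 = 6802103992320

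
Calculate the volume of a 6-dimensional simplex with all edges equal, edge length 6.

For a regular n-simplex with edge a, V = (a^n / n!)·√((n+1)/2^n). With a=6, n=6: V ≈ 21.4306.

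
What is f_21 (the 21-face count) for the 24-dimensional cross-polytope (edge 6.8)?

Number of 21-faces = 2^(21+1) · C(24,21+1) = 4194304 · 276 = 1157627904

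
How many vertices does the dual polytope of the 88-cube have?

The vertices are ±e_1, ..., ±e_88, so there are 2·88 = 176.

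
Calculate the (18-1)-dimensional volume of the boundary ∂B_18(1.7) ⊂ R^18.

The surface area of an n-ball is 2π^(n/2) r^(n-1) / Γ(n/2). For n=18, r=1.7: 12231.8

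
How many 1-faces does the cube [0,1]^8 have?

Each of the 2^8 = 256 vertices has degree 8; total edges = 8·2^8/2 = 1024.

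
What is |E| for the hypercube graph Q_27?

Number of 1-faces = C(27,1)·2^(27-1) = 27·67108864 = 1811939328.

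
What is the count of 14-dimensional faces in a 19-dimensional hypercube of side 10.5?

An n-cube has C(n,k)·2^(n-k) k-faces. Here C(19,14)·2^5 = 11628·32 = 372096.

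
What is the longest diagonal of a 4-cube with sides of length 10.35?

Diagonal = √4 · 10.35 = 20.7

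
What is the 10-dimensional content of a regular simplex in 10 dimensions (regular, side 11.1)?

For a regular n-simplex with edge a, V = (a^n / n!)·√((n+1)/2^n). With a=11.1, n=10: V ≈ 810.986.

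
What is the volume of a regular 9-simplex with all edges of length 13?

Volume = 13^9 · √(10/2^9) / 9! ≈ 4084.06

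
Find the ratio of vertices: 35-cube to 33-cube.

The 35-cube has 2^35 = 34359738368 vertices. The 33-cube has 2^33 = 8589934592 vertices. Ratio: 34359738368/8589934592 = 4.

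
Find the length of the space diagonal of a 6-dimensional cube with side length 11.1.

d = √(11.1² + 11.1² + ... + 11.1²) [6 terms] = √(6·11.1²) = 11.1√6 ≈ 27.1893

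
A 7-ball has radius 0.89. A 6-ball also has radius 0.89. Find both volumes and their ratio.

V_7(0.89) ≈ 2.08983. V_6(0.89) ≈ 2.56826. Ratio V_7/V_6 ≈ 0.8137.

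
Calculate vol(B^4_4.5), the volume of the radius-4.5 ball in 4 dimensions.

V = 6561·π^2/32 ≈ 2023.58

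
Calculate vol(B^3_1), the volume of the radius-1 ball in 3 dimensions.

The n-ball volume is π^(n/2)·r^n/Γ(n/2+1). With n=3, r=1: V = 4·π/3 ≈ 4.18879.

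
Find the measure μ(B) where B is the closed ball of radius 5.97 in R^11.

Volume = π^{11/2}·(5.97)^11/Γ(13/2) ≈ 6.46878e+08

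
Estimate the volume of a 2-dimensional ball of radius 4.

V = 16·π ≈ 50.2655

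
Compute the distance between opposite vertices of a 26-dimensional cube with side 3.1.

d = √(3.1² + 3.1² + ... + 3.1²) [26 terms] = √(26·3.1²) = 3.1√26 ≈ 15.807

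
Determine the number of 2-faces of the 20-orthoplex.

An n-cross-polytope has 2^(k+1)·C(n,k+1) k-faces. Here 2^3·C(20,3) = 8·1140 = 9120.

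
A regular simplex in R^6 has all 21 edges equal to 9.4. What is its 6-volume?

V = (9.4^6 / 6!) · √((6+1) / 2^6) ≈ 316.879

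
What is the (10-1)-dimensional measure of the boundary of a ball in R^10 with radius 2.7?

S_10(2.7) = 2·π^(10/2)·(2.7)^9 / Γ(10/2) ≈ 194465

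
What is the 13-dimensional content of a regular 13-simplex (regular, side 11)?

V_13 = √(14) · 11^13 / (13! · 2^(13/2)) ≈ 229.189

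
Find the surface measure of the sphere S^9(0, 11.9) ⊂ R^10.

S = n·V_n(r)/r = 10·V_10(11.9)/11.9 (volume-to-surface relation), giving 1.22037e+11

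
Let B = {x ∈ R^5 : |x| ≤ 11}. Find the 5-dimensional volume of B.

V = 1288408·π^2/15 ≈ 847738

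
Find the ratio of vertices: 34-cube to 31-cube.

The 34-cube has 2^34 = 17179869184 vertices. The 31-cube has 2^31 = 2147483648 vertices. Ratio: 17179869184/2147483648 = 8.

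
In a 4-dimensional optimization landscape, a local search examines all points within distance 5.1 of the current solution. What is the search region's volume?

V_4(5.1) = π^(4/2) · (5.1)^4 / Γ(4/2 + 1) ≈ 3338.49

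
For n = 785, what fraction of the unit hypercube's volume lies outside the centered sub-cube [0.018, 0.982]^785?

1 - (1 - 2·0.018)^785 = 1 - 0.964^785 ≈ 1 - 3.166e-13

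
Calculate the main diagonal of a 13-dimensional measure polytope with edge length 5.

d = √(5² + 5² + ... + 5²) [13 terms] = √(13·5²) = 5√13 ≈ 18.0278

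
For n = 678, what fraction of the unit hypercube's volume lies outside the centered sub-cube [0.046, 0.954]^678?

1 - (1 - 2·0.046)^678 = 1 - 0.908^678 ≈ 1 - 3.821e-29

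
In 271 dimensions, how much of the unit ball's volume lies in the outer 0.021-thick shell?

1 - (1-0.021)^271 ≈ 0.996822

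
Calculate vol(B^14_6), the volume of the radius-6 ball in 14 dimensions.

V_14(6) = π^(14/2) · (6)^14 / Γ(14/2 + 1) = 544195584·π^7/35 ≈ 4.69609e+10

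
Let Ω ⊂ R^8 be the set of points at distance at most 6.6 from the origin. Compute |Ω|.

Volume = π^{8/2}·(6.6)^8/Γ(5) ≈ 1.4613e+07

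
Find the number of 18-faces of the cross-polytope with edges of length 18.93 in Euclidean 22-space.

Number of 18-faces = 2^(18+1) · C(22,18+1) = 524288 · 1540 = 807403520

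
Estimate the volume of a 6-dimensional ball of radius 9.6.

The n-ball volume is π^(n/2)·r^n/Γ(n/2+1). With n=6, r=9.6: V ≈ 4.04507e+06.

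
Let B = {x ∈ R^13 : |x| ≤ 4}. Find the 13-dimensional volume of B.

V_13(4) = π^(13/2) · (4)^13 / Γ(13/2 + 1) = 8589934592·π^6/135135 ≈ 6.11113e+07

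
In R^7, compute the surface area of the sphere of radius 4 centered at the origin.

S = n·V_n(r)/r = 7·V_7(4)/4 (volume-to-surface relation), giving 65536·π^3/15 ≈ 135468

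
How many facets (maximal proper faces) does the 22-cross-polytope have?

f_21(22-orthoplex) = 2^22 · (22 choose 22) = 4194304.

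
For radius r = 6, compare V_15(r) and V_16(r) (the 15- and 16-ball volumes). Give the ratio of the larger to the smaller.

V_15(6) ≈ 1.79349e+11, V_16(6) ≈ 6.63894e+11. The 16-ball is larger by a factor of 3.702.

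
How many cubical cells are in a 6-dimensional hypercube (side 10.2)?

Number of 3-faces = C(6,3) · 2^(6-3) = 20 · 8 = 160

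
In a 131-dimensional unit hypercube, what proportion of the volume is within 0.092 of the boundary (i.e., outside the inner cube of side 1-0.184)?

1 - (1 - 2·0.092)^131 = 1 - 0.816^131 ≈ 1 - 2.7e-12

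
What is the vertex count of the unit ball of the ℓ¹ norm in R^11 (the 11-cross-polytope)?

Number of vertices = 2n = 22.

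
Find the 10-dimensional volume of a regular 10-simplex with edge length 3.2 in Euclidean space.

V = (3.2^10 / 10!) · √((10+1) / 2^10) ≈ 0.00321576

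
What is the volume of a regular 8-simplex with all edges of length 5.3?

V = (5.3^8 / 8!) · √((8+1) / 2^8) ≈ 2.89526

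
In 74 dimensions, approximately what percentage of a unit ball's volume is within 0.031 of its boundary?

1 - (1-0.031)^74 ≈ 0.902734 ≈ 90.27%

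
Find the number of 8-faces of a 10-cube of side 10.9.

An n-cube has C(n,k)·2^(n-k) k-faces. Here C(10,8)·2^2 = 45·4 = 180.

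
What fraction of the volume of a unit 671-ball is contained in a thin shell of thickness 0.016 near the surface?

Shell fraction = 1 - (1-0.016)^671 ≈ 0.99998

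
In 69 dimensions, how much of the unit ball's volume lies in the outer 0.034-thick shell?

1 - (1-0.034)^69 ≈ 0.908078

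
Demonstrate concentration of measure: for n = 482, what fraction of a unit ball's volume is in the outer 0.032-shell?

1 - (1-0.032)^482 ≈ 0.9999998444 ≈ 99.999984%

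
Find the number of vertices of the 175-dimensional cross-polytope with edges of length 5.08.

Number of vertices = 2n = 350.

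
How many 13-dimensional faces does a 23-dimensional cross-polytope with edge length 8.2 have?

An n-cross-polytope has 2^(k+1)·C(n,k+1) k-faces. Here 2^14·C(23,14) = 16384·817190 = 13388840960.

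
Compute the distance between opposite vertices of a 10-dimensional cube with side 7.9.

The space diagonal of an n-cube of side s is s√n. Here 7.9·√10 ≈ 24.982.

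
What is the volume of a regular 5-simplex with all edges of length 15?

For a regular n-simplex with edge a, V = (a^n / n!)·√((n+1)/2^n). With a=15, n=5: V ≈ 2740.16.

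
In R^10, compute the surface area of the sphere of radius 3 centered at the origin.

S_10(3) = 2·π^(10/2)·(3)^9 / Γ(10/2) = 6561·π^5/4 ≈ 501949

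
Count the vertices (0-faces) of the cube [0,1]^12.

The 12-cube has 2^12 = 4096 vertices.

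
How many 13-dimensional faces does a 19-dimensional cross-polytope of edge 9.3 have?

Number of 13-faces = 2^(13+1) · C(19,13+1) = 16384 · 11628 = 190513152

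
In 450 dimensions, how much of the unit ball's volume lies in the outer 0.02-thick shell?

V(inner)/V(outer) = ((1-0.02)/1)^450 ≈ 0.0001127, so the shell fraction is 0.999887.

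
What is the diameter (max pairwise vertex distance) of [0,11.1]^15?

||(11.1,11.1,...,11.1)|| = √(15)·11.1 ≈ 42.9901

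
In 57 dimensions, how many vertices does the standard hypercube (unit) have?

The 57-cube has 2^57 = 144115188075855872 vertices.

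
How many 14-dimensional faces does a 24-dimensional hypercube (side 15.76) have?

f_14(24-cube) = (24 choose 14) · 2^10 = 2008326144.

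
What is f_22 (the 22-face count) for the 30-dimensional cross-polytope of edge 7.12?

Number of 22-faces = 2^(22+1) · C(30,22+1) = 8388608 · 2035800 = 17077528166400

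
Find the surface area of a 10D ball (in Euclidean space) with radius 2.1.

|∂B_10(2.1)| ≈ 20255.4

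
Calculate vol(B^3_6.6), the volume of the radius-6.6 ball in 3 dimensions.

V_3(6.6) = π^(3/2) · (6.6)^3 / Γ(3/2 + 1) ≈ 1204.26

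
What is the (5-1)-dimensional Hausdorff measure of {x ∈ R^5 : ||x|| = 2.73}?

|∂B_5(2.73)| ≈ 1461.9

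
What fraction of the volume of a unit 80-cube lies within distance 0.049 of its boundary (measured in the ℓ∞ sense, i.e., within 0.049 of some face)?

The inner cube has side 1-2·0.049 = 0.902 and volume (0.902)^80 ≈ 0.0002609, so the shell holds 0.999739 of the volume.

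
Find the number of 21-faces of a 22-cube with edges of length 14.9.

Choose 21 of 22 axes to span the face (C(22,21) = 22 ways), then fix each of the remaining 1 coordinate at one of its two extreme values (2^1 = 2 ways): 22·2 = 44.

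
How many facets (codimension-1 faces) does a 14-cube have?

f_13(14-cube) = (14 choose 13) · 2^1 = 28.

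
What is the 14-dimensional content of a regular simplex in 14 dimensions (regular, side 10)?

V_14 = √(15) · 10^14 / (14! · 2^(14/2)) ≈ 34.7078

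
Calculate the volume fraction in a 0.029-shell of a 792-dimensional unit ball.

1 - (1-0.029)^792 ≈ 1 - 7.544e-11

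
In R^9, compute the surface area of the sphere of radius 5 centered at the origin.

The surface area of an n-ball is 2π^(n/2) r^(n-1) / Γ(n/2). For n=9, r=5: 2500000·π^4/21 ≈ 1.15963e+07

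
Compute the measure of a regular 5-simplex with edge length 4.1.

V_5 = √(6) · 4.1^5 / (5! · 2^(5/2)) ≈ 4.1806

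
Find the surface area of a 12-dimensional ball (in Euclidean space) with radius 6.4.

|∂B_12(6.4)| ≈ 1.1823e+10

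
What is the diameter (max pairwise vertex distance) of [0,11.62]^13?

d = √(11.62² + 11.62² + ... + 11.62²) [13 terms] = √(13·11.62²) = 11.62√13 ≈ 41.8965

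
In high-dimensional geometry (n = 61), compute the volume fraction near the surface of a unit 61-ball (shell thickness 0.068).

1 - (1-0.068)^61 ≈ 0.986374 ≈ 98.64%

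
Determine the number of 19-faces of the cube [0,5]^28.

An n-cube has C(n,k)·2^(n-k) k-faces. Here C(28,19)·2^9 = 6906900·512 = 3536332800.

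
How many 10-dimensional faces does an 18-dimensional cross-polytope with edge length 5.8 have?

Number of 10-faces = 2^(10+1) · C(18,10+1) = 2048 · 31824 = 65175552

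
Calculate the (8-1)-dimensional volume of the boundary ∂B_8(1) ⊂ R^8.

|∂B_8(1)| = π^4/3 ≈ 32.4697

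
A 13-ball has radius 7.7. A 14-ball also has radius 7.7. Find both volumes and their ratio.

V_13(7.7) ≈ 3.04594e+11. V_14(7.7) ≈ 1.54344e+12. Ratio V_13/V_14 ≈ 0.1973.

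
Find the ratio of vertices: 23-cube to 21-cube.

The 23-cube has 2^23 = 8388608 vertices. The 21-cube has 2^21 = 2097152 vertices. Ratio: 8388608/2097152 = 4.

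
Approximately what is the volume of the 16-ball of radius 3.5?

The n-ball volume is π^(n/2)·r^n/Γ(n/2+1). With n=16, r=3.5: V = 4747561509943·π^8/377487360 ≈ 1.19335e+08.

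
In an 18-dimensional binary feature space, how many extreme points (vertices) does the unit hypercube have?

Each vertex is a binary string of length 18, so there are 2^18 = 262144.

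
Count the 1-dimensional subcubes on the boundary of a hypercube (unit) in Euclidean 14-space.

Choose 1 of 14 axes to span the face (C(14,1) = 14 ways), then fix each of the remaining 13 coordinates at one of its two extreme values (2^13 = 8192 ways): 14·8192 = 114688.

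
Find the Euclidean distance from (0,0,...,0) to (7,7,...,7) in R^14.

The space diagonal of an n-cube of side s is s√n. Here 7·√14 ≈ 26.1916.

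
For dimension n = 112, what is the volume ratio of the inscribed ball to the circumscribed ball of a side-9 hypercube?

V_in/V_out = n^(-n/2) = 112^(-112/2) ≈ 1.75304e-115.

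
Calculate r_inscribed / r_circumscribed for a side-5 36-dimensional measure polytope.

r_in / r_out = (5/2) / (5√36/2) = 1/√36 ≈ 0.166667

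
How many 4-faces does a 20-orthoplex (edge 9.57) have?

f_4(20-orthoplex) = 2^5 · (20 choose 5) = 496128.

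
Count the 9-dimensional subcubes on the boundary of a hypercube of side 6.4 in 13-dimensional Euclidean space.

An n-cube has C(n,k)·2^(n-k) k-faces. Here C(13,9)·2^4 = 715·16 = 11440.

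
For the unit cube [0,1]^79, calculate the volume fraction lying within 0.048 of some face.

The inner cube has side 1-2·0.048 = 0.904 and volume (0.904)^79 ≈ 0.0003446, so the shell holds 0.999655 of the volume.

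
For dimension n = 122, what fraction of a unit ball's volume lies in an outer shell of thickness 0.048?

1 - (1-0.048)^122 ≈ 0.997524 ≈ 99.75%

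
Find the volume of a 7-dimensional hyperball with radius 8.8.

Volume = π^{7/2}·(8.8)^7/Γ(9/2) ≈ 1.9309e+07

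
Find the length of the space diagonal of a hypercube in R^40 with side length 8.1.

Diagonal = √40 · 8.1 ≈ 51.2289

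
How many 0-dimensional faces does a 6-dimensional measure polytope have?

Number of 0-faces = C(6,0) · 2^(6-0) = 1 · 64 = 64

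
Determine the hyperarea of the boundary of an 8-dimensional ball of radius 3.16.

S_8(3.16) = 2·π^(8/2)·(3.16)^7 / Γ(8/2) ≈ 102162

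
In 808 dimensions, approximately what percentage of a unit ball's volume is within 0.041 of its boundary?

1 - (1-0.041)^808 ≈ 1 - 2.039e-15 ≈ (100 - 2e-13)%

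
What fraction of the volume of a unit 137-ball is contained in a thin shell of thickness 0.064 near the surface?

V(inner)/V(outer) = ((1-0.064)/1)^137 ≈ 0.0001161, so the shell fraction is 0.999884.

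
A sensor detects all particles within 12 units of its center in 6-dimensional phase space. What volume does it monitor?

V = 497664·π^3 ≈ 1.54307e+07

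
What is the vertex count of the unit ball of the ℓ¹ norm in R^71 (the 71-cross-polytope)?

The vertices are ±e_1, ..., ±e_71, so there are 2·71 = 142.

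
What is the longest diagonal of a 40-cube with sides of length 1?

The space diagonal of an n-cube of side s is s√n. Here 1·√40 ≈ 6.32456.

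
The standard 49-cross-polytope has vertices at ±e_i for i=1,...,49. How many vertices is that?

Number of vertices = 2n = 98.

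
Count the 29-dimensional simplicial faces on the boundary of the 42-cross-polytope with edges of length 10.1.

An n-cross-polytope has 2^(k+1)·C(n,k+1) k-faces. Here 2^30·C(42,30) = 1073741824·11058116888 = 11873562597326323712.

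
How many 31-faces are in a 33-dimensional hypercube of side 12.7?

Choose 31 of 33 axes to span the face (C(33,31) = 528 ways), then fix each of the remaining 2 coordinates at one of its two extreme values (2^2 = 4 ways): 528·4 = 2112.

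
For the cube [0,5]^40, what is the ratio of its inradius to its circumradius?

r_in = 5/2 (half the side); r_out = 5√40/2 (half the diagonal). Ratio = 1/√40 ≈ 0.158114.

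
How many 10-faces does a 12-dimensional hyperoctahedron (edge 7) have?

Each 10-face is the convex hull of 11 vertices, one chosen as ±e_i from each of 11 distinct axes: 2^11·C(12,11) = 24576.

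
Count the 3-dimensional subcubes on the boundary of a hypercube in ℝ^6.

Choose 3 of 6 axes to span the face (C(6,3) = 20 ways), then fix each of the remaining 3 coordinates at one of its two extreme values (2^3 = 8 ways): 20·8 = 160.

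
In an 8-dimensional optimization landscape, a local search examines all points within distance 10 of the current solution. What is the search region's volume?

V = 12500000·π^4/3 ≈ 4.05871e+08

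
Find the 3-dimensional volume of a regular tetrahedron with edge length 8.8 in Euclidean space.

Volume = (√2/12) · 8.8³ = 80.3122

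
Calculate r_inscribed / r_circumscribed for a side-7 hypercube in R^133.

Ratio = (s/2)/(s√133/2) = 133^(-1/2) ≈ 0.086711.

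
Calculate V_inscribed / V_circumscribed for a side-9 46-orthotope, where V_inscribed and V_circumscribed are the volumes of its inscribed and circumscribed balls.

The radii are 9/2 and 9√46/2, so the volume ratio is (1/√46)^46 = 46^{-46/2} ≈ 5.70913e-39.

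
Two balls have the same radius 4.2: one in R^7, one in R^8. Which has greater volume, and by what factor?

V_7(4.2) ≈ 108924, V_8(4.2) ≈ 392991. The 8-ball is larger by a factor of 3.608.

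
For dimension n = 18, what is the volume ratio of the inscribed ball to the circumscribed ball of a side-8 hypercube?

V_in / V_out = (r_in/r_out)^18 = (1/√18)^18 = 18^(-18/2) ≈ 5.04136e-12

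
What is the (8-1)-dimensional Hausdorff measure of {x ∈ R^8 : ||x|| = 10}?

The surface area of an n-ball is 2π^(n/2) r^(n-1) / Γ(n/2). For n=8, r=10: 10000000·π^4/3 ≈ 3.24697e+08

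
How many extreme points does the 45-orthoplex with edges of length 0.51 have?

The vertices are ±e_1, ..., ±e_45, so there are 2·45 = 90.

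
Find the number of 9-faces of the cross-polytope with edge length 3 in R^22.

Number of 9-faces = 2^(9+1) · C(22,9+1) = 1024 · 646646 = 662165504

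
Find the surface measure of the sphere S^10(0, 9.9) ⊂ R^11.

The surface area of an n-ball is 2π^(n/2) r^(n-1) / Γ(n/2). For n=11, r=9.9: 1.87434e+11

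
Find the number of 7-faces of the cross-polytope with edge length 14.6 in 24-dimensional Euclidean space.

Each 7-face is the convex hull of 8 vertices, one chosen as ±e_i from each of 8 distinct axes: 2^8·C(24,8) = 188280576.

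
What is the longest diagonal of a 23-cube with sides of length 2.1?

Diagonal = √23 · 2.1 ≈ 10.0712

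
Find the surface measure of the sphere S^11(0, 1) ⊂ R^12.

S = n·V_n(r)/r = 12·V_12(1)/1 (volume-to-surface relation), giving π^6/60 ≈ 16.0232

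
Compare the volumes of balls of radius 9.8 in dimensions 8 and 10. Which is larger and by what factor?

V_8(9.8) ≈ 3.453e+08, V_10(9.8) ≈ 2.08367e+10. The 10-ball is larger by a factor of 60.34.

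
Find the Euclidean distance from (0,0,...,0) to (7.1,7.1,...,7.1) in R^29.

d = √(7.1² + 7.1² + ... + 7.1²) [29 terms] = √(29·7.1²) = 7.1√29 ≈ 38.2347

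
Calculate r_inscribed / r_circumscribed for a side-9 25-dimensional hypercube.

r_in / r_out = (9/2) / (9√25/2) = 1/√25 ≈ 0.2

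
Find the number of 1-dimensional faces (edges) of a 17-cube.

Each of the 2^17 = 131072 vertices has degree 17; total edges = 17·2^17/2 = 1114112.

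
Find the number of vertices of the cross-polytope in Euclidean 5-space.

Each 0-face is the convex hull of 1 vertex, one chosen as ±e_i from each of 1 distinct axis: 2^1·C(5,1) = 10.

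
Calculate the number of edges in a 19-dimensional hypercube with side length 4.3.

An n-cube has n·2^(n-1) edges. With n = 19: 19·262144 = 4980736.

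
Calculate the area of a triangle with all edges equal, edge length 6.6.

Area = (√3/4) · 6.6² = 18.862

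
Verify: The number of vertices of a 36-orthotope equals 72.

False. The 36-cube has 2^36 = 68719476736 vertices.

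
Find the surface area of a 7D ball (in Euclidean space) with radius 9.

|∂B_7(9)| = 2834352·π^3/5 ≈ 1.75765e+07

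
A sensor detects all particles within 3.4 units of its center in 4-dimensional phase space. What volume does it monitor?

Volume = π^{4/2}·(3.4)^4/Γ(3) ≈ 659.455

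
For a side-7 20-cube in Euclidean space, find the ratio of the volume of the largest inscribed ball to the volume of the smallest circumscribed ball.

Volume scales as r^n, and r_in/r_out = 1/√20, giving (1/√20)^20 ≈ 9.76562e-14.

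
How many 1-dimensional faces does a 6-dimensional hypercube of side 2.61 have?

An n-cube has C(n,k)·2^(n-k) k-faces. Here C(6,1)·2^5 = 6·32 = 192.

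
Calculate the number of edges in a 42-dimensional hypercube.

The 42-cube has n·2^(n-1) = 42·2^41 = 42·2199023255552 = 92358976733184 edges.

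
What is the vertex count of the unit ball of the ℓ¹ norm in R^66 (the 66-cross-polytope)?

The 66-dimensional cross-polytope has 2n = 2·66 = 132 vertices.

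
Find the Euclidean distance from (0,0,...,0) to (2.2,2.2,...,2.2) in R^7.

Diagonal = √7 · 2.2 ≈ 5.82065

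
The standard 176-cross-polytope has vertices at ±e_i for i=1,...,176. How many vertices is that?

The 176-dimensional cross-polytope has 2n = 2·176 = 352 vertices.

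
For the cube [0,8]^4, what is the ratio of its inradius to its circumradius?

r_in / r_out = (8/2) / (8√4/2) = 1/√4 ≈ 0.5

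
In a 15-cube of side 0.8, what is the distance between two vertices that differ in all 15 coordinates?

||(0.8,0.8,...,0.8)|| = √(15)·0.8 ≈ 3.09839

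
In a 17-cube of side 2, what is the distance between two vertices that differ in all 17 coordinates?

d = √(2² + 2² + ... + 2²) [17 terms] = √(17·2²) = 2√17 ≈ 8.24621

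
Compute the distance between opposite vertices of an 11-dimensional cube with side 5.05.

The space diagonal of an n-cube of side s is s√n. Here 5.05·√11 ≈ 16.749.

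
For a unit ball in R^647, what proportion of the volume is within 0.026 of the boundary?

V(inner)/V(outer) = ((1-0.026)/1)^647 ≈ 3.96e-08, so the shell fraction is 0.9999999604.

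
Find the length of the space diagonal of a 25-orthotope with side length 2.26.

||(2.26,2.26,...,2.26)|| = √(25)·2.26 = 11.3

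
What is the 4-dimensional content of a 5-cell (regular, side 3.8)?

For a regular n-simplex with edge a, V = (a^n / n!)·√((n+1)/2^n). With a=3.8, n=4: V ≈ 4.85678.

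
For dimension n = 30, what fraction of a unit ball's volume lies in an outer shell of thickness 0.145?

1 - (1-0.145)^30 ≈ 0.990901 ≈ 99.09%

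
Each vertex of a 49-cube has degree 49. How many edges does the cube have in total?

Each of the 2^49 = 562949953421312 vertices has degree 49; total edges = 49·2^49/2 = 13792273858822144.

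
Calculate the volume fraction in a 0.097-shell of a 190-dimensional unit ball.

V(inner)/V(outer) = ((1-0.097)/1)^190 ≈ 3.808e-09, so the shell fraction is 0.9999999962.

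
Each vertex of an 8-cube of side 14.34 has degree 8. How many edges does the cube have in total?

The 8-cube has n·2^(n-1) = 8·2^7 = 8·128 = 1024 edges.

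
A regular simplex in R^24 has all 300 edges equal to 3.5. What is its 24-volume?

V_24 = √(25) · 3.5^24 / (24! · 2^(24/2)) ≈ 2.24666e-14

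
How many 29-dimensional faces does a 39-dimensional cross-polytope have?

Number of 29-faces = 2^(29+1) · C(39,29+1) = 1073741824 · 211915132 = 227542140366880768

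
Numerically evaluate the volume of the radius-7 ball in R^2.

The n-ball volume is π^(n/2)·r^n/Γ(n/2+1). With n=2, r=7: V = 49·π ≈ 153.938.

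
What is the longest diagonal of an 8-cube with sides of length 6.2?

d = √(6.2² + 6.2² + ... + 6.2²) [8 terms] = √(8·6.2²) = 6.2√8 ≈ 17.5362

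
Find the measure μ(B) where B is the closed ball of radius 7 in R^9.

V_9(7) = π^(9/2) · (7)^9 / Γ(9/2 + 1) = 184473632·π^4/135 ≈ 1.33107e+08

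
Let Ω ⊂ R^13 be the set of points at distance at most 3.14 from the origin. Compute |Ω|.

V_13(3.14) = π^(13/2) · (3.14)^13 / Γ(13/2 + 1) ≈ 2.6268e+06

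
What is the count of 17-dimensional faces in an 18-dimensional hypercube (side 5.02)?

Number of 17-faces = C(18,17) · 2^(18-17) = 18 · 2 = 36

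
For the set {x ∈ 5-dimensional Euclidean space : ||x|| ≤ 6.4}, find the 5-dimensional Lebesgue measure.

V_5(6.4) = π^(5/2) · (6.4)^5 / Γ(5/2 + 1) ≈ 56519.5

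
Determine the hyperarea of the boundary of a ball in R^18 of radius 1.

|∂B_18(1)| = π^9/20160 ≈ 1.47863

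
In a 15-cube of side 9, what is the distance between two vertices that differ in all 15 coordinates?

Diagonal = √15 · 9 ≈ 34.8569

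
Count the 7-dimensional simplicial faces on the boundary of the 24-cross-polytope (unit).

Number of 7-faces = 2^(7+1) · C(24,7+1) = 256 · 735471 = 188280576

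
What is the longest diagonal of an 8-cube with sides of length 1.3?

||(1.3,1.3,...,1.3)|| = √(8)·1.3 ≈ 3.67696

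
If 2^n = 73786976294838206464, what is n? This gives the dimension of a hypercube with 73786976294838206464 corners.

2^n = 73786976294838206464 ⇒ n = log_2(73786976294838206464) = 66.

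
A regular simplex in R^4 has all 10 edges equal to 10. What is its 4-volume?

For a regular n-simplex with edge a, V = (a^n / n!)·√((n+1)/2^n). With a=10, n=4: V ≈ 232.924.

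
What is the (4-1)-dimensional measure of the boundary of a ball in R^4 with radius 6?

S_4(6) = 2·π^(4/2)·(6)^3 / Γ(4/2) = 432·π^2 ≈ 4263.67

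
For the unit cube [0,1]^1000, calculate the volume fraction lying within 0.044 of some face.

The inner cube has side 1-2·0.044 = 0.912 and volume (0.912)^1000 ≈ 9.882e-41, so the shell holds 1 - 9.882e-41 of the volume.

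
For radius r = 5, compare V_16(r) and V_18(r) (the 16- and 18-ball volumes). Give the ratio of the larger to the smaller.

V_16(5) ≈ 3.59086e+10, V_18(5) ≈ 3.13362e+11. The 18-ball is larger by a factor of 8.727.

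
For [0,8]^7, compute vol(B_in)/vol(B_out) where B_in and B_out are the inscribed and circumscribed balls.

V_in/V_out = n^(-n/2) = 7^(-7/2) ≈ 0.00110194.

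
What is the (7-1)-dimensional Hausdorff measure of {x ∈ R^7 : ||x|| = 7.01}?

|∂B_7(7.01)| ≈ 3.92452e+06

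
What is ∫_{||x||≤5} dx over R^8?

Volume = π^{8/2}·(5)^8/Γ(5) = 390625·π^4/24 ≈ 1.58543e+06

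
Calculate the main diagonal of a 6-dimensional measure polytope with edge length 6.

||(6,6,...,6)|| = √(6)·6 ≈ 14.6969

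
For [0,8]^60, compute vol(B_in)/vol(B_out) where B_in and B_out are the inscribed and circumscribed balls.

V_in/V_out = n^(-n/2) = 60^(-60/2) ≈ 4.52337e-54.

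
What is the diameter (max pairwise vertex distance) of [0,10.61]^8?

||(10.61,10.61,...,10.61)|| = √(8)·10.61 ≈ 30.0096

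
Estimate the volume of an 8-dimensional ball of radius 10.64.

Volume = π^{8/2}·(10.64)^8/Γ(5) ≈ 6.66686e+08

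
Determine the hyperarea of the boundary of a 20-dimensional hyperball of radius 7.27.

The surface area of an n-ball is 2π^(n/2) r^(n-1) / Γ(n/2). For n=20, r=7.27: 1.20759e+16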